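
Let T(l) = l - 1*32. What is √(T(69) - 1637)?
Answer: 40*I ≈ 40.0*I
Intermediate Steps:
T(l) = -32 + l (T(l) = l - 32 = -32 + l)
√(T(69) - 1637) = √((-32 + 69) - 1637) = √(37 - 1637) = √(-1600) = 40*I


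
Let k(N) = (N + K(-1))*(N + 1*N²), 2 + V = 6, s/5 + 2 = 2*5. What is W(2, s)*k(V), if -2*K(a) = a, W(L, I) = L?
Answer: 180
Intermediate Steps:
s = 40 (s = -10 + 5*(2*5) = -10 + 5*10 = -10 + 50 = 40)
V = 4 (V = -2 + 6 = 4)
K(a) = -a/2
k(N) = (½ + N)*(N + N²) (k(N) = (N - ½*(-1))*(N + 1*N²) = (N + ½)*(N + N²) = (½ + N)*(N + N²))
W(2, s)*k(V) = 2*((½)*4*(1 + 2*4² + 3*4)) = 2*((½)*4*(1 + 2*16 + 12)) = 2*((½)*4*(1 + 32 + 12)) = 2*((½)*4*45) = 2*90 = 180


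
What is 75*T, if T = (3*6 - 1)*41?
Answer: 52275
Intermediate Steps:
T = 697 (T = (18 - 1)*41 = 17*41 = 697)
75*T = 75*697 = 52275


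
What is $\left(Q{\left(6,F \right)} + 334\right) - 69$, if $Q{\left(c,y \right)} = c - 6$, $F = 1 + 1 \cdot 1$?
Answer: $265$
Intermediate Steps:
$F = 2$ ($F = 1 + 1 = 2$)
$Q{\left(c,y \right)} = -6 + c$
$\left(Q{\left(6,F \right)} + 334\right) - 69 = \left(\left(-6 + 6\right) + 334\right) - 69 = \left(0 + 334\right) - 69 = 334 - 69 = 265$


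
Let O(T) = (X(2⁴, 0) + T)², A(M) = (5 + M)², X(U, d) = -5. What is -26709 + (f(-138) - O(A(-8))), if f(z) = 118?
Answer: -26607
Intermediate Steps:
O(T) = (-5 + T)²
-26709 + (f(-138) - O(A(-8))) = -26709 + (118 - (-5 + (5 - 8)²)²) = -26709 + (118 - (-5 + (-3)²)²) = -26709 + (118 - (-5 + 9)²) = -26709 + (118 - 1*4²) = -26709 + (118 - 1*16) = -26709 + (118 - 16) = -26709 + 102 = -26607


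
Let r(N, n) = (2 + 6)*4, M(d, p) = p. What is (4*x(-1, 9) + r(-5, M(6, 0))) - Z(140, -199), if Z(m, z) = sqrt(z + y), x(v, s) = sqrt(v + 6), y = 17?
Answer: 32 + 4*sqrt(5) - I*sqrt(182) ≈ 40.944 - 13.491*I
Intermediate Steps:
r(N, n) = 32 (r(N, n) = 8*4 = 32)
x(v, s) = sqrt(6 + v)
Z(m, z) = sqrt(17 + z) (Z(m, z) = sqrt(z + 17) = sqrt(17 + z))
(4*x(-1, 9) + r(-5, M(6, 0))) - Z(140, -199) = (4*sqrt(6 - 1) + 32) - sqrt(17 - 199) = (4*sqrt(5) + 32) - sqrt(-182) = (32 + 4*sqrt(5)) - I*sqrt(182) = 32 + 4*sqrt(5) - I*sqrt(182)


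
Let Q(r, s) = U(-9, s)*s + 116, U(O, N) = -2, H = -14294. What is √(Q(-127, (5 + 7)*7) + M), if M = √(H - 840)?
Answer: √(-52 + I*√15134) ≈ 6.3859 + 9.6322*I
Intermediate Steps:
Q(r, s) = 116 - 2*s (Q(r, s) = -2*s + 116 = 116 - 2*s)
M = I*√15134 (M = √(-14294 - 840) = √(-15134) = I*√15134 ≈ 123.02*I)
√(Q(-127, (5 + 7)*7) + M) = √((116 - 2*(5 + 7)*7) + I*√15134) = √((116 - 24*7) + I*√15134) = √((116 - 2*84) + I*√15134) = √((116 - 168) + I*√15134) = √(-52 + I*√15134)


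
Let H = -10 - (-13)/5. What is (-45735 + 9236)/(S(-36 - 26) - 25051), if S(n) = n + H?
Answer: 182495/125602 ≈ 1.4530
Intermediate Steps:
H = -37/5 (H = -10 - (-13)/5 = -10 - 1*(-13/5) = -10 + 13/5 = -37/5 ≈ -7.4000)
S(n) = -37/5 + n (S(n) = n - 37/5 = -37/5 + n)
(-45735 + 9236)/(S(-36 - 26) - 25051) = (-45735 + 9236)/((-37/5 + (-36 - 26)) - 25051) = -36499/((-37/5 - 62) - 25051) = -36499/(-347/5 - 25051) = -36499/(-125602/5) = -36499*(-5/125602) = 182495/125602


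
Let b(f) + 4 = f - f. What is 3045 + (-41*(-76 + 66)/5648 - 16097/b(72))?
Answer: 19963767/2824 ≈ 7069.3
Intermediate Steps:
b(f) = -4 (b(f) = -4 + (f - f) = -4 + 0 = -4)
3045 + (-41*(-76 + 66)/5648 - 16097/b(72)) = 3045 + (-41*(-76 + 66)/5648 - 16097/(-4)) = 3045 + (-41*(-10)*(1/5648) - 16097*(-¼)) = 3045 + (410*(1/5648) + 16097/4) = 3045 + (205/2824 + 16097/4) = 3045 + 11364687/2824 = 19963767/2824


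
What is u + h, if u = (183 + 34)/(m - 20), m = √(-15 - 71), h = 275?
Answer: 64655/243 - 217*I*√86/486 ≈ 266.07 - 4.1407*I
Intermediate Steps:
m = I*√86 (m = √(-86) = I*√86 ≈ 9.2736*I)
u = 217/(-20 + I*√86) (u = (183 + 34)/(I*√86 - 20) = 217/(-20 + I*√86) ≈ -8.93 - 4.1407*I)
u + h = (-2170/243 - 217*I*√86/486) + 275 = 64655/243 - 217*I*√86/486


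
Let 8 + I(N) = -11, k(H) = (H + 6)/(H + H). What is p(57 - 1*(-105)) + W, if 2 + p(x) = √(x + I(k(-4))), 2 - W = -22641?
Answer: 22641 + √143 ≈ 22653.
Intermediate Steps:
W = 22643 (W = 2 - 1*(-22641) = 2 + 22641 = 22643)
k(H) = (6 + H)/(2*H) (k(H) = (6 + H)/((2*H)) = (6 + H)*(1/(2*H)) = (6 + H)/(2*H))
I(N) = -19 (I(N) = -8 - 11 = -19)
p(x) = -2 + √(-19 + x) (p(x) = -2 + √(x - 19) = -2 + √(-19 + x))
p(57 - 1*(-105)) + W = (-2 + √(-19 + (57 - 1*(-105)))) + 22643 = (-2 + √(-19 + (57 + 105))) + 22643 = (-2 + √(-19 + 162)) + 22643 = (-2 + √143) + 22643 = 22641 + √143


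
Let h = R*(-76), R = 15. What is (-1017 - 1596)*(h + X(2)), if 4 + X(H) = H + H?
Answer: 2978820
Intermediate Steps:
X(H) = -4 + 2*H (X(H) = -4 + (H + H) = -4 + 2*H)
h = -1140 (h = 15*(-76) = -1140)
(-1017 - 1596)*(h + X(2)) = (-1017 - 1596)*(-1140 + (-4 + 2*2)) = -2613*(-1140 + (-4 + 4)) = -2613*(-1140 + 0) = -2613*(-1140) = 2978820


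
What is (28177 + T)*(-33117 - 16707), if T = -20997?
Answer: -357736320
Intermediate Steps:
(28177 + T)*(-33117 - 16707) = (28177 - 20997)*(-33117 - 16707) = 7180*(-49824) = -357736320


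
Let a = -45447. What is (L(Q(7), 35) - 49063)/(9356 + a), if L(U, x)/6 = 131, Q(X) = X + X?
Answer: 48277/36091 ≈ 1.3376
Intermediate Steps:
Q(X) = 2*X
L(U, x) = 786 (L(U, x) = 6*131 = 786)
(L(Q(7), 35) - 49063)/(9356 + a) = (786 - 49063)/(9356 - 45447) = -48277/(-36091) = -48277*(-1/36091) = 48277/36091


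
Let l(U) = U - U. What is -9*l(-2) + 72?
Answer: 72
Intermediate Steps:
l(U) = 0
-9*l(-2) + 72 = -9*0 + 72 = 0 + 72 = 72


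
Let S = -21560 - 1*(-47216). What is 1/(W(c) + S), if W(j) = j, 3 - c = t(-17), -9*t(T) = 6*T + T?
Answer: 9/230812 ≈ 3.8993e-5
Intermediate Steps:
t(T) = -7*T/9 (t(T) = -(6*T + T)/9 = -7*T/9)
c = -92/9 (c = 3 - (-7)*(-17)/9 = 3 - 1*119/9 = 3 - 119/9 = -92/9 ≈ -10.222)
S = 25656 (S = -21560 + 47216 = 25656)
1/(W(c) + S) = 1/(-92/9 + 25656) = 1/(230812/9) = 9/230812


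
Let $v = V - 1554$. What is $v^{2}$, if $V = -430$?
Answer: $3936256$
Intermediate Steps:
$v = -1984$ ($v = -430 - 1554 = -1984$)
$v^{2} = \left(-1984\right)^{2} = 3936256$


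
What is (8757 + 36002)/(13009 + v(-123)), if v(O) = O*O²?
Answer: -44759/1847858 ≈ -0.024222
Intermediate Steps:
v(O) = O³
(8757 + 36002)/(13009 + v(-123)) = (8757 + 36002)/(13009 + (-123)³) = 44759/(13009 - 1860867) = 44759/(-1847858) = 44759*(-1/1847858) = -44759/1847858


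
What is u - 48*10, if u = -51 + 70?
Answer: -461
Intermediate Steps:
u = 19
u - 48*10 = 19 - 48*10 = 19 - 480 = -461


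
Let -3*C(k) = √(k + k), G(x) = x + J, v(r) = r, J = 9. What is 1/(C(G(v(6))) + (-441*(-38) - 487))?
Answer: 48813/794236313 + √30/794236313 ≈ 6.1466e-5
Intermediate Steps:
G(x) = 9 + x (G(x) = x + 9 = 9 + x)
C(k) = -√2*√k/3 (C(k) = -√(k + k)/3 = -√2*√k/3)
1/(C(G(v(6))) + (-441*(-38) - 487)) = 1/(-√2*√(9 + 6)/3 + (-441*(-38) - 487)) = 1/(-√2*√15/3 + (16758 - 487)) = 1/(-√30/3 + 16271) = 1/(16271 - √30/3)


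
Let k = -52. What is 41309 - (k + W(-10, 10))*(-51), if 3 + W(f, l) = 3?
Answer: 38657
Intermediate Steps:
W(f, l) = 0 (W(f, l) = -3 + 3 = 0)
41309 - (k + W(-10, 10))*(-51) = 41309 - (-52 + 0)*(-51) = 41309 - (-52)*(-51) = 41309 - 1*2652 = 41309 - 2652 = 38657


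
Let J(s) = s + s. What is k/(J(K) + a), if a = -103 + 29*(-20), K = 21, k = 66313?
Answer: -66313/641 ≈ -103.45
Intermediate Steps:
a = -683 (a = -103 - 580 = -683)
J(s) = 2*s
k/(J(K) + a) = 66313/(2*21 - 683) = 66313/(42 - 683) = 66313/(-641) = 66313*(-1/641) = -66313/641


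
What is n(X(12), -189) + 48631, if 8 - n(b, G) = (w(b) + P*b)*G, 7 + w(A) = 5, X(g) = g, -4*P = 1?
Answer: 47694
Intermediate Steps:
P = -¼ (P = -¼*1 = -¼ ≈ -0.25000)
w(A) = -2 (w(A) = -7 + 5 = -2)
n(b, G) = 8 - G*(-2 - b/4) (n(b, G) = 8 - (-2 - b/4)*G = 8 - G*(-2 - b/4))
n(X(12), -189) + 48631 = (8 + 2*(-189) + (¼)*(-189)*12) + 48631 = (8 - 378 - 567) + 48631 = -937 + 48631 = 47694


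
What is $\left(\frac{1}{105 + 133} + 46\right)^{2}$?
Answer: $\frac{119880601}{56644} \approx 2116.4$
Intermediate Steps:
$\left(\frac{1}{105 + 133} + 46\right)^{2} = \left(\frac{1}{238} + 46\right)^{2} = \left(\frac{10949}{238}\right)^{2} = \frac{119880601}{56644}$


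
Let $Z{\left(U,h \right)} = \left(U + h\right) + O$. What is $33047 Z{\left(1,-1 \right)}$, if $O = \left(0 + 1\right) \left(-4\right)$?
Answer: $-132188$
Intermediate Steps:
$O = -4$ ($O = 1 \left(-4\right) = -4$)
$Z{\left(U,h \right)} = -4 + U + h$ ($Z{\left(U,h \right)} = \left(U + h\right) - 4 = -4 + U + h$)
$33047 Z{\left(1,-1 \right)} = 33047 \left(-4 + 1 - 1\right) = 33047 \left(-4\right) = -132188$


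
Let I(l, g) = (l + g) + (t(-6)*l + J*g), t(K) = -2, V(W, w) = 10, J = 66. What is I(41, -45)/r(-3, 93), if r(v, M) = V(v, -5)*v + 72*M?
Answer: -1528/3333 ≈ -0.45845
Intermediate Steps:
I(l, g) = -l + 67*g (I(l, g) = (l + g) + (-2*l + 66*g) = (g + l) + (-2*l + 66*g) = -l + 67*g)
r(v, M) = 10*v + 72*M
I(41, -45)/r(-3, 93) = (-1*41 + 67*(-45))/(10*(-3) + 72*93) = (-41 - 3015)/(-30 + 6696) = -3056/6666 = -3056*1/6666 = -1528/3333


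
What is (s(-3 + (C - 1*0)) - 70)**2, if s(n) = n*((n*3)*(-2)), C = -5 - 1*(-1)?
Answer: 132496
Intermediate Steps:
C = -4 (C = -5 + 1 = -4)
s(n) = -6*n**2 (s(n) = n*((3*n)*(-2)) = n*(-6*n) = -6*n**2)
(s(-3 + (C - 1*0)) - 70)**2 = (-6*(-3 + (-4 - 1*0))**2 - 70)**2 = (-6*(-3 + (-4 + 0))**2 - 70)**2 = (-6*(-3 - 4)**2 - 70)**2 = (-6*(-7)**2 - 70)**2 = (-6*49 - 70)**2 = (-294 - 70)**2 = (-364)**2 = 132496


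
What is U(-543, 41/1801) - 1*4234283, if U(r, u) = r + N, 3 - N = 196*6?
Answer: -4235999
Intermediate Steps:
N = -1173 (N = 3 - 196*6 = 3 - 1*1176 = 3 - 1176 = -1173)
U(r, u) = -1173 + r (U(r, u) = r - 1173 = -1173 + r)
U(-543, 41/1801) - 1*4234283 = (-1173 - 543) - 1*4234283 = -1716 - 4234283 = -4235999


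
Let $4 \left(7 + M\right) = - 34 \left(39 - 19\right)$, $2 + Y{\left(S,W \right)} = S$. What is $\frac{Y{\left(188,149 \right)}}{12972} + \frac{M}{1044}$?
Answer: $- \frac{58385}{376188} \approx -0.1552$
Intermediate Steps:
$Y{\left(S,W \right)} = -2 + S$
$M = -177$ ($M = -7 + \frac{\left(-34\right) \left(39 - 19\right)}{4} = -7 + \frac{\left(-34\right) 20}{4} = -7 + \frac{1}{4} \left(-680\right) = -7 - 170 = -177$)
$\frac{Y{\left(188,149 \right)}}{12972} + \frac{M}{1044} = \frac{-2 + 188}{12972} - \frac{177}{1044} = 186 \cdot \frac{1}{12972} - \frac{59}{348} = \frac{31}{2162} - \frac{59}{348} = - \frac{58385}{376188}$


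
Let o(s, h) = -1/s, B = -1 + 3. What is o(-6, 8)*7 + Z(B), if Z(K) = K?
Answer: 19/6 ≈ 3.1667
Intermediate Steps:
B = 2
o(-6, 8)*7 + Z(B) = -1/(-6)*7 + 2 = -1*(-1/6)*7 + 2 = (1/6)*7 + 2 = 7/6 + 2 = 19/6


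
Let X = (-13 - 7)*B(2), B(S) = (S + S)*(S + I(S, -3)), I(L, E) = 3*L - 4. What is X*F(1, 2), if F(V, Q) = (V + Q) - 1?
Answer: -640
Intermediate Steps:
F(V, Q) = -1 + Q + V (F(V, Q) = (Q + V) - 1 = -1 + Q + V)
I(L, E) = -4 + 3*L
B(S) = 2*S*(-4 + 4*S) (B(S) = (S + S)*(S + (-4 + 3*S)) = (2*S)*(-4 + 4*S) = 2*S*(-4 + 4*S))
X = -320 (X = (-13 - 7)*(8*2*(-1 + 2)) = -160*2 = -20*16 = -320)
X*F(1, 2) = -320*(-1 + 2 + 1) = -320*2 = -640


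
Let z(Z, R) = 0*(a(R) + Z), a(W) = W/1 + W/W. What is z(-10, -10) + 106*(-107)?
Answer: -11342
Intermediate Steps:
a(W) = 1 + W (a(W) = W*1 + 1 = W + 1 = 1 + W)
z(Z, R) = 0 (z(Z, R) = 0*((1 + R) + Z) = 0*(1 + R + Z) = 0)
z(-10, -10) + 106*(-107) = 0 + 106*(-107) = 0 - 11342 = -11342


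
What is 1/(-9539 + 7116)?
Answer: -1/2423 ≈ -0.00041271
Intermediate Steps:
1/(-9539 + 7116) = 1/(-2423) = -1/2423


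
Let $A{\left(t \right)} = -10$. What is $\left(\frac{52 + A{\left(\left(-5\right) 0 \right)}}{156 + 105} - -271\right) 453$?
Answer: $\frac{3562241}{29} \approx 1.2284 \cdot 10^{5}$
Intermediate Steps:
$\left(\frac{52 + A{\left(\left(-5\right) 0 \right)}}{156 + 105} - -271\right) 453 = \left(\frac{52 - 10}{156 + 105} - -271\right) 453 = \left(\frac{42}{261} + 271\right) 453 = \left(42 \cdot \frac{1}{261} + 271\right) 453 = \left(\frac{14}{87} + 271\right) 453 = \frac{23591}{87} \cdot 453 = \frac{3562241}{29}$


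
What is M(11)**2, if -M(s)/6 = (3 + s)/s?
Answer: 7056/121 ≈ 58.314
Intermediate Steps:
M(s) = -6*(3 + s)/s
M(11)**2 = (-6 - 18/11)**2 = (-84/11)**2 = 7056/121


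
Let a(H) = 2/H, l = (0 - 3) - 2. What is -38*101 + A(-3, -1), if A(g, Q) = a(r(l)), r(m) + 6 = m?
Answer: -42220/11 ≈ -3838.2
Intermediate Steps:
l = -5 (l = -3 - 2 = -5)
r(m) = -6 + m
A(g, Q) = -2/11 (A(g, Q) = 2/(-6 - 5) = 2/(-11) = 2*(-1/11) = -2/11)
-38*101 + A(-3, -1) = -38*101 - 2/11 = -3838 - 2/11 = -42220/11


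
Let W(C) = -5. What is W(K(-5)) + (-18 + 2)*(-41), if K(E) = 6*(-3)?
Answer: 651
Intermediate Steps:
K(E) = -18
W(K(-5)) + (-18 + 2)*(-41) = -5 + (-18 + 2)*(-41) = -5 - 16*(-41) = -5 + 656 = 651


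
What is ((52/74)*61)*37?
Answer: 1586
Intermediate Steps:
((52/74)*61)*37 = ((52*(1/74))*61)*37 = ((26/37)*61)*37 = (1586/37)*37 = 1586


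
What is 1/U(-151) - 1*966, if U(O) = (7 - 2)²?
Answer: -24149/25 ≈ -965.96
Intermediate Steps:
U(O) = 25 (U(O) = 5² = 25)
1/U(-151) - 1*966 = 1/25 - 1*966 = 1/25 - 966 = -24149/25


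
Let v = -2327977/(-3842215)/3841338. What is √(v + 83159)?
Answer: √107189174161629029866790081010/1135326652590 ≈ 288.37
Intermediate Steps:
v = 2327977/14759246483670 (v = -2327977*(-1/3842215)*(1/3841338) = (2327977/3842215)*(1/3841338) = 2327977/14759246483670 ≈ 1.5773e-7)
√(v + 83159) = √(2327977/14759246483670 + 83159) = √(1227364178337841507/14759246483670) = √107189174161629029866790081010/1135326652590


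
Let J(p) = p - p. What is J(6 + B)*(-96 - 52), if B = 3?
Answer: 0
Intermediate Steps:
J(p) = 0
J(6 + B)*(-96 - 52) = 0*(-96 - 52) = 0*(-148) = 0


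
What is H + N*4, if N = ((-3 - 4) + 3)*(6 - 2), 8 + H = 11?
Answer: -61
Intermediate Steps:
H = 3 (H = -8 + 11 = 3)
N = -16 (N = (-7 + 3)*4 = -4*4 = -16)
H + N*4 = 3 - 16*4 = 3 - 64 = -61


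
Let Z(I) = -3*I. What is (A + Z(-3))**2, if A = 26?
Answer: 1225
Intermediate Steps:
(A + Z(-3))**2 = (26 - 3*(-3))**2 = (26 + 9)**2 = 35**2 = 1225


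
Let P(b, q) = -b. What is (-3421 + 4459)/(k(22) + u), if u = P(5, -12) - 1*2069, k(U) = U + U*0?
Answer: -173/342 ≈ -0.50585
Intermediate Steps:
k(U) = U (k(U) = U + 0 = U)
u = -2074 (u = -1*5 - 1*2069 = -5 - 2069 = -2074)
(-3421 + 4459)/(k(22) + u) = (-3421 + 4459)/(22 - 2074) = 1038/(-2052) = 1038*(-1/2052) = -173/342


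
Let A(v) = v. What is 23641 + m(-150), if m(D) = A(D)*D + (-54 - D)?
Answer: 46237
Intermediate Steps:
m(D) = -54 + D**2 - D (m(D) = D*D + (-54 - D) = D**2 + (-54 - D) = -54 + D**2 - D)
23641 + m(-150) = 23641 + (-54 + (-150)**2 - 1*(-150)) = 23641 + (-54 + 22500 + 150) = 23641 + 22596 = 46237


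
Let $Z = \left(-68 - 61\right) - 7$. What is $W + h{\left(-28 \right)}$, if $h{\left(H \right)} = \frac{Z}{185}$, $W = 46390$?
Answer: $\frac{8582014}{185} \approx 46389.0$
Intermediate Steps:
$Z = -136$ ($Z = -129 - 7 = -136$)
$h{\left(H \right)} = - \frac{136}{185}$
$W + h{\left(-28 \right)} = 46390 - \frac{136}{185} = \frac{8582014}{185}$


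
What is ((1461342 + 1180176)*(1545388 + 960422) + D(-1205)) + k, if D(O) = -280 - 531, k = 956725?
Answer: 6619143175494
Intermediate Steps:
D(O) = -811
((1461342 + 1180176)*(1545388 + 960422) + D(-1205)) + k = ((1461342 + 1180176)*(1545388 + 960422) - 811) + 956725 = (2641518*2505810 - 811) + 956725 = (6619142219580 - 811) + 956725 = 6619142218769 + 956725 = 6619143175494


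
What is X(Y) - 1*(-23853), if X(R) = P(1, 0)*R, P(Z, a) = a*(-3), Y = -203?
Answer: 23853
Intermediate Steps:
P(Z, a) = -3*a
X(R) = 0 (X(R) = (-3*0)*R = 0*R = 0)
X(Y) - 1*(-23853) = 0 - 1*(-23853) = 0 + 23853 = 23853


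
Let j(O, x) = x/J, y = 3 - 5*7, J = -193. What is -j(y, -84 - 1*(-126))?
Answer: 42/193 ≈ 0.21762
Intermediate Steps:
y = -32 (y = 3 - 35 = -32)
j(O, x) = -x/193 (j(O, x) = x/(-193) = x*(-1/193) = -x/193)
-j(y, -84 - 1*(-126)) = -(-1)*(-84 - 1*(-126))/193 = -(-1)*(-84 + 126)/193 = -(-1)*42/193 = -1*(-42/193) = 42/193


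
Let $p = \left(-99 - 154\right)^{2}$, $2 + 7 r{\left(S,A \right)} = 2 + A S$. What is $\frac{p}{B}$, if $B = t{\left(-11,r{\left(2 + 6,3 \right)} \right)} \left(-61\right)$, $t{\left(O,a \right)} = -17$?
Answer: $\frac{64009}{1037} \approx 61.725$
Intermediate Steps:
$r{\left(S,A \right)} = \frac{A S}{7}$ ($r{\left(S,A \right)} = - \frac{2}{7} + \frac{2 + A S}{7} = - \frac{2}{7} + \left(\frac{2}{7} + \frac{A S}{7}\right) = \frac{A S}{7}$)
$B = 1037$ ($B = \left(-17\right) \left(-61\right) = 1037$)
$p = 64009$ ($p = \left(-253\right)^{2} = 64009$)
$\frac{p}{B} = \frac{64009}{1037}$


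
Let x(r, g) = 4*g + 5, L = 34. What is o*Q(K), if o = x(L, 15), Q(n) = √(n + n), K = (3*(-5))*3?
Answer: 195*I*√10 ≈ 616.64*I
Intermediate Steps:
x(r, g) = 5 + 4*g
K = -45 (K = -15*3 = -45)
Q(n) = √2*√n (Q(n) = √(2*n) = √2*√n)
o = 65 (o = 5 + 4*15 = 5 + 60 = 65)
o*Q(K) = 65*(√2*√(-45)) = 65*(√2*(3*I*√5)) = 65*(3*I*√10) = 195*I*√10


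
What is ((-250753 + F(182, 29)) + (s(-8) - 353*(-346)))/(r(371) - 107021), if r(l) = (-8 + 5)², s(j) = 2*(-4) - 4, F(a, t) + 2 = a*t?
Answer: 123351/107012 ≈ 1.1527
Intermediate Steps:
F(a, t) = -2 + a*t
s(j) = -12 (s(j) = -8 - 4 = -12)
r(l) = 9 (r(l) = (-3)² = 9)
((-250753 + F(182, 29)) + (s(-8) - 353*(-346)))/(r(371) - 107021) = ((-250753 + (-2 + 182*29)) + (-12 - 353*(-346)))/(9 - 107021) = ((-250753 + (-2 + 5278)) + (-12 + 122138))/(-107012) = ((-250753 + 5276) + 122126)*(-1/107012) = (-245477 + 122126)*(-1/107012) = -123351*(-1/107012) = 123351/107012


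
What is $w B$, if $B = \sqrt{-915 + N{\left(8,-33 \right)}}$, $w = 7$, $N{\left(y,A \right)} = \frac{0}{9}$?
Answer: $7 i \sqrt{915} \approx 211.74 i$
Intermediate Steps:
$N{\left(y,A \right)} = 0$ ($N{\left(y,A \right)} = 0 \cdot \frac{1}{9} = 0$)
$B = i \sqrt{915}$ ($B = \sqrt{-915 + 0} = \sqrt{-915} = i \sqrt{915} \approx 30.249 i$)
$w B = 7 i \sqrt{915}$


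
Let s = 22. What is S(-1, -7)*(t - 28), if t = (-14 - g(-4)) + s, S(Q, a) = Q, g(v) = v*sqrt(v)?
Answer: 20 - 8*I ≈ 20.0 - 8.0*I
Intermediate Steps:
g(v) = v**(3/2)
t = 8 + 8*I (t = (-14 - (-4)**(3/2)) + 22 = (-14 - (-8)*I) + 22 = (-14 + 8*I) + 22 = 8 + 8*I ≈ 8.0 + 8.0*I)
S(-1, -7)*(t - 28) = -((8 + 8*I) - 28) = -(-20 + 8*I) = 20 - 8*I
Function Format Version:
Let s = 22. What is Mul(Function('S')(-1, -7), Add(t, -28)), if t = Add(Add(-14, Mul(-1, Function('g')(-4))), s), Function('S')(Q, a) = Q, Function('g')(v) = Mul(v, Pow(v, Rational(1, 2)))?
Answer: Add(20, Mul(-8, I)) ≈ Add(20.000, Mul(-8.0000, I))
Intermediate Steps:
Function('g')(v) = Pow(v, Rational(3, 2))
t = Add(8, Mul(8, I)) (t = Add(Add(-14, Mul(-1, Pow(-4, Rational(3, 2)))), 22) = Add(Add(-14, Mul(-1, Mul(-8, I))), 22) = Add(Add(-14, Mul(8, I)), 22) = Add(8, Mul(8, I)) ≈ Add(8.0000, Mul(8.0000, I)))
Mul(Function('S')(-1, -7), Add(t, -28)) = Mul(-1, Add(Add(8, Mul(8, I)), -28)) = Mul(-1, Add(-20, Mul(8, I))) = Add(20, Mul(-8, I))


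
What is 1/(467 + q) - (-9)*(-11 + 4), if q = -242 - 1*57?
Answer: -10583/168 ≈ -62.994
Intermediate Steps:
q = -299 (q = -242 - 57 = -299)
1/(467 + q) - (-9)*(-11 + 4) = 1/(467 - 299) - (-9)*(-11 + 4) = 1/168 - (-9)*(-7) = 1/168 - 1*63 = 1/168 - 63 = -10583/168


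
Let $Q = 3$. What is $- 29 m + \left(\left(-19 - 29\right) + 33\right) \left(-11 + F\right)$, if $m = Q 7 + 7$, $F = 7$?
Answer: $-752$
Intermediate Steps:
$m = 28$ ($m = 3 \cdot 7 + 7 = 21 + 7 = 28$)
$- 29 m + \left(\left(-19 - 29\right) + 33\right) \left(-11 + F\right) = \left(-29\right) 28 + \left(\left(-19 - 29\right) + 33\right) \left(-11 + 7\right) = -812 + \left(\left(-19 - 29\right) + 33\right) \left(-4\right) = -812 + \left(-48 + 33\right) \left(-4\right) = -812 - -60 = -812 + 60 = -752$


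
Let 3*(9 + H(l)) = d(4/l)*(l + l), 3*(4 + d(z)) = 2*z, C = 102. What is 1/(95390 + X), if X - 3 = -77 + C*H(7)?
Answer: 3/278026 ≈ 1.0790e-5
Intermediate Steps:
d(z) = -4 + 2*z/3 (d(z) = -4 + (2*z)/3 = -4 + 2*z/3)
H(l) = -9 + 2*l*(-4 + 8/(3*l))/3 (H(l) = -9 + ((-4 + 2*(4/l)/3)*(l + l))/3 = -9 + ((-4 + 8/(3*l))*(2*l))/3 = -9 + (2*l*(-4 + 8/(3*l)))/3 = -9 + 2*l*(-4 + 8/(3*l))/3)
X = -8144/3 (X = 3 + (-77 + 102*(-65/9 - 8/3*7)) = 3 + (-77 + 102*(-65/9 - 56/3)) = 3 + (-77 + 102*(-233/9)) = 3 + (-77 - 7922/3) = 3 - 8153/3 = -8144/3 ≈ -2714.7)
1/(95390 + X) = 1/(95390 - 8144/3) = 1/(278026/3) = 3/278026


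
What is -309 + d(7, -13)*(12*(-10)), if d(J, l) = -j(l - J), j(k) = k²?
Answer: 47691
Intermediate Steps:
d(J, l) = -(l - J)²
-309 + d(7, -13)*(12*(-10)) = -309 + (-(7 - 1*(-13))²)*(12*(-10)) = -309 - (7 + 13)²*(-120) = -309 - 1*20²*(-120) = -309 - 1*400*(-120) = -309 - 400*(-120) = -309 + 48000 = 47691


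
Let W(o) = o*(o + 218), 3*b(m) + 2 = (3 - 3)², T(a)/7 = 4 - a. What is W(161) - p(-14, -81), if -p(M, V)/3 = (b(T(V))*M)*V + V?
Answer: 58508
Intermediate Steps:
T(a) = 28 - 7*a (T(a) = 7*(4 - a) = 28 - 7*a)
b(m) = -⅔ (b(m) = -⅔ + (3 - 3)²/3 = -⅔ + (⅓)*0² = -⅔ + (⅓)*0 = -⅔ + 0 = -⅔)
p(M, V) = -3*V + 2*M*V (p(M, V) = -3*((-2*M/3)*V + V) = -3*(-2*M*V/3 + V) = -3*(V - 2*M*V/3) = -3*V + 2*M*V)
W(o) = o*(218 + o)
W(161) - p(-14, -81) = 161*(218 + 161) - (-81)*(-3 + 2*(-14)) = 161*379 - (-81)*(-3 - 28) = 61019 - (-81)*(-31) = 61019 - 1*2511 = 61019 - 2511 = 58508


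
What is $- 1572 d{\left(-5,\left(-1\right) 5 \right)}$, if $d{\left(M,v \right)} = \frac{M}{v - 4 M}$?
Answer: $524$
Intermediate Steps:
$- 1572 d{\left(-5,\left(-1\right) 5 \right)} = - 1572 \left(- \frac{5}{\left(-1\right) 5 - -20}\right) = - 1572 \left(- \frac{5}{-5 + 20}\right) = - 1572 \left(- \frac{5}{15}\right) = - 1572 \left(\left(-5\right) \frac{1}{15}\right) = \left(-1572\right) \left(- \frac{1}{3}\right) = 524$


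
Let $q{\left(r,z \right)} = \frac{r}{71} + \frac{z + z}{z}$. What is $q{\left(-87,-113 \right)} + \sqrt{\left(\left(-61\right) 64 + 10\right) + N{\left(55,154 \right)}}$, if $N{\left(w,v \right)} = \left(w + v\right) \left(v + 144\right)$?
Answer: $\frac{55}{71} + 2 \sqrt{14597} \approx 242.41$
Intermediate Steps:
$N{\left(w,v \right)} = \left(144 + v\right) \left(v + w\right)$ ($N{\left(w,v \right)} = \left(v + w\right) \left(144 + v\right) = \left(144 + v\right) \left(v + w\right)$)
$q{\left(r,z \right)} = 2 + \frac{r}{71}$ ($q{\left(r,z \right)} = r \frac{1}{71} + \frac{2 z}{z} = \frac{r}{71} + 2 = 2 + \frac{r}{71}$)
$q{\left(-87,-113 \right)} + \sqrt{\left(\left(-61\right) 64 + 10\right) + N{\left(55,154 \right)}} = \left(2 + \frac{1}{71} \left(-87\right)\right) + \sqrt{\left(\left(-61\right) 64 + 10\right) + \left(154^{2} + 144 \cdot 154 + 144 \cdot 55 + 154 \cdot 55\right)} = \left(2 - \frac{87}{71}\right) + \sqrt{\left(-3904 + 10\right) + \left(23716 + 22176 + 7920 + 8470\right)} = \frac{55}{71} + \sqrt{-3894 + 62282} = \frac{55}{71} + \sqrt{58388} = \frac{55}{71} + 2 \sqrt{14597}$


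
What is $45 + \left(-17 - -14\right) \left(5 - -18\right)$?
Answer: $-24$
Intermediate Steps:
$45 + \left(-17 - -14\right) \left(5 - -18\right) = 45 + \left(-17 + 14\right) \left(5 + 18\right) = 45 - 69 = -24$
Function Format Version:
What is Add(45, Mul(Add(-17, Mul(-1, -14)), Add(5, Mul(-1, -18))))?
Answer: -24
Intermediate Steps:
Add(45, Mul(Add(-17, Mul(-1, -14)), Add(5, Mul(-1, -18)))) = Add(45, Mul(Add(-17, 14), Add(5, 18))) = Add(45, Mul(-3, 23)) = Add(45, -69) = -24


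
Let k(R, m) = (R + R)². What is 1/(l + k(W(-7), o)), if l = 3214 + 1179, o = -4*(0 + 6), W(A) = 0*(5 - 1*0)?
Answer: 1/4393 ≈ 0.00022763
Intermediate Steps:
W(A) = 0 (W(A) = 0*(5 + 0) = 0*5 = 0)
o = -24 (o = -4*6 = -24)
l = 4393
k(R, m) = 4*R² (k(R, m) = (2*R)² = 4*R²)
1/(l + k(W(-7), o)) = 1/(4393 + 4*0²) = 1/(4393 + 4*0) = 1/(4393 + 0) = 1/4393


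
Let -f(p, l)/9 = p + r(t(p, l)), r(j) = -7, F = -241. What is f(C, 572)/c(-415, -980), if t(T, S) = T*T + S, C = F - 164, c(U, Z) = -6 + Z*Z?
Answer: 1854/480197 ≈ 0.0038609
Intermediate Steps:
c(U, Z) = -6 + Z**2
C = -405 (C = -241 - 164 = -405)
t(T, S) = S + T**2 (t(T, S) = T**2 + S = S + T**2)
f(p, l) = 63 - 9*p (f(p, l) = -9*(p - 7) = -9*(-7 + p) = 63 - 9*p)
f(C, 572)/c(-415, -980) = (63 - 9*(-405))/(-6 + (-980)**2) = (63 + 3645)/(-6 + 960400) = 3708/960394 = 3708*(1/960394) = 1854/480197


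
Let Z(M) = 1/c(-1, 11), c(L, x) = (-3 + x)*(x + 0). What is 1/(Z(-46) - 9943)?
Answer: -88/874983 ≈ -0.00010057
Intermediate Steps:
c(L, x) = x*(-3 + x) (c(L, x) = (-3 + x)*x = x*(-3 + x))
Z(M) = 1/88 (Z(M) = 1/(11*(-3 + 11)) = 1/(11*8) = 1/88)
1/(Z(-46) - 9943) = 1/(1/88 - 9943) = 1/(-874983/88) = -88/874983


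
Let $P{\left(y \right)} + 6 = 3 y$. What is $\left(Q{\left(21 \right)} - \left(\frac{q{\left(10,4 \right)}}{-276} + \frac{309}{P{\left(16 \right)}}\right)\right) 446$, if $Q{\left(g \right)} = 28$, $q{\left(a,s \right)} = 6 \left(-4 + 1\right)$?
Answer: $\frac{1477598}{161} \approx 9177.6$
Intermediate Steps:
$q{\left(a,s \right)} = -18$ ($q{\left(a,s \right)} = 6 \left(-3\right) = -18$)
$P{\left(y \right)} = -6 + 3 y$
$\left(Q{\left(21 \right)} - \left(\frac{q{\left(10,4 \right)}}{-276} + \frac{309}{P{\left(16 \right)}}\right)\right) 446 = \left(28 - \left(- \frac{18}{-276} + \frac{309}{-6 + 3 \cdot 16}\right)\right) 446 = \left(28 - \left(\left(-18\right) \left(- \frac{1}{276}\right) + \frac{309}{-6 + 48}\right)\right) 446 = \left(28 - \left(\frac{3}{46} + \frac{309}{42}\right)\right) 446 = \left(28 - \left(\frac{3}{46} + 309 \cdot \frac{1}{42}\right)\right) 446 = \left(28 - \left(\frac{3}{46} + \frac{103}{14}\right)\right) 446 = \left(28 - \frac{1195}{161}\right) 446 = \frac{3313}{161} \cdot 446 = \frac{1477598}{161}$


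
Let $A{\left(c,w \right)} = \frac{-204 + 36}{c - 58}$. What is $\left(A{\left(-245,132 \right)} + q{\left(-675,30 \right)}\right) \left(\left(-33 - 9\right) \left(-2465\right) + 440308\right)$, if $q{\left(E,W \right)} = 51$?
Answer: $\frac{2831764466}{101} \approx 2.8037 \cdot 10^{7}$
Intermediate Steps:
$A{\left(c,w \right)} = - \frac{168}{-58 + c}$
$\left(A{\left(-245,132 \right)} + q{\left(-675,30 \right)}\right) \left(\left(-33 - 9\right) \left(-2465\right) + 440308\right) = \left(- \frac{168}{-58 - 245} + 51\right) \left(\left(-33 - 9\right) \left(-2465\right) + 440308\right) = \left(- \frac{168}{-303} + 51\right) \left(\left(-42\right) \left(-2465\right) + 440308\right) = \left(\left(-168\right) \left(- \frac{1}{303}\right) + 51\right) \left(103530 + 440308\right) = \left(\frac{56}{101} + 51\right) 543838 = \frac{5207}{101} \cdot 543838 = \frac{2831764466}{101}$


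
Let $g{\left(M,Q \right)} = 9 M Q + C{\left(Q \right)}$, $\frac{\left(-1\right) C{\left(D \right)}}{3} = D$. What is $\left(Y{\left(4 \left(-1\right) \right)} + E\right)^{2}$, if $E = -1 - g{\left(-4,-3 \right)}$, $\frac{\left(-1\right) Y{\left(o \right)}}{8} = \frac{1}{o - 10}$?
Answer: $\frac{675684}{49} \approx 13789.0$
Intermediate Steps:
$C{\left(D \right)} = - 3 D$
$g{\left(M,Q \right)} = - 3 Q + 9 M Q$ ($g{\left(M,Q \right)} = 9 M Q - 3 Q = - 3 Q + 9 M Q$)
$Y{\left(o \right)} = - \frac{8}{-10 + o}$ ($Y{\left(o \right)} = - \frac{8}{o - 10} = - \frac{8}{-10 + o}$)
$E = -118$ ($E = -1 - 3 \left(-3\right) \left(-1 + 3 \left(-4\right)\right) = -1 - 3 \left(-3\right) \left(-1 - 12\right) = -1 - 3 \left(-3\right) \left(-13\right) = -1 - 117 = -118$)
$\left(Y{\left(4 \left(-1\right) \right)} + E\right)^{2} = \left(- \frac{8}{-10 + 4 \left(-1\right)} - 118\right)^{2} = \left(- \frac{8}{-10 - 4} - 118\right)^{2} = \left(- \frac{8}{-14} - 118\right)^{2} = \left(\left(-8\right) \left(- \frac{1}{14}\right) - 118\right)^{2} = \left(\frac{4}{7} - 118\right)^{2} = \left(- \frac{822}{7}\right)^{2} = \frac{675684}{49}$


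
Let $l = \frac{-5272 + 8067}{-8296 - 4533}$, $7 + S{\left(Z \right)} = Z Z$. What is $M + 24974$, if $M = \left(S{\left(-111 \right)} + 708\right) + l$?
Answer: $\frac{487447889}{12829} \approx 37996.0$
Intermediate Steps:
$S{\left(Z \right)} = -7 + Z^{2}$ ($S{\left(Z \right)} = -7 + Z Z = -7 + Z^{2}$)
$l = - \frac{2795}{12829}$ ($l = \frac{2795}{-12829} = 2795 \left(- \frac{1}{12829}\right) = - \frac{2795}{12829} \approx -0.21787$)
$M = \frac{167056443}{12829}$ ($M = \left(\left(-7 + \left(-111\right)^{2}\right) + 708\right) - \frac{2795}{12829} = \left(\left(-7 + 12321\right) + 708\right) - \frac{2795}{12829} = \left(12314 + 708\right) - \frac{2795}{12829} = 13022 - \frac{2795}{12829} = \frac{167056443}{12829} \approx 13022.0$)
$M + 24974 = \frac{167056443}{12829} + 24974 = \frac{487447889}{12829}$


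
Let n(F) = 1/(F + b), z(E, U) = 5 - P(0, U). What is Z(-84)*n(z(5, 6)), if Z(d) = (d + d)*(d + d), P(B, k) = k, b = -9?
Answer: -14112/5 ≈ -2822.4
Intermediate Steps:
Z(d) = 4*d² (Z(d) = (2*d)*(2*d) = 4*d²)
z(E, U) = 5 - U
n(F) = 1/(-9 + F) (n(F) = 1/(F - 9) = 1/(-9 + F))
Z(-84)*n(z(5, 6)) = (4*(-84)²)/(-9 + (5 - 1*6)) = (4*7056)/(-9 + (5 - 6)) = 28224/(-9 - 1) = 28224/(-10) = 28224*(-⅒) = -14112/5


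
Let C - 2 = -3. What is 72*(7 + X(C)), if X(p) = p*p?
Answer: 576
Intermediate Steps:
C = -1 (C = 2 - 3 = -1)
X(p) = p**2
72*(7 + X(C)) = 72*(7 + (-1)**2) = 72*(7 + 1) = 72*8 = 576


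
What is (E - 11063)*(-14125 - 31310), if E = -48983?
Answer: 2728190010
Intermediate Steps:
(E - 11063)*(-14125 - 31310) = (-48983 - 11063)*(-14125 - 31310) = -60046*(-45435) = 2728190010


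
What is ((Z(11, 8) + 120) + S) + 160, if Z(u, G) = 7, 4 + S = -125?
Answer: 158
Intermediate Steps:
S = -129 (S = -4 - 125 = -129)
((Z(11, 8) + 120) + S) + 160 = ((7 + 120) - 129) + 160 = (127 - 129) + 160 = -2 + 160 = 158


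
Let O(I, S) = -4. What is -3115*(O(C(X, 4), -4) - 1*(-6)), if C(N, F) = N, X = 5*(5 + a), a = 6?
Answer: -6230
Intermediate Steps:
X = 55 (X = 5*(5 + 6) = 5*11 = 55)
-3115*(O(C(X, 4), -4) - 1*(-6)) = -3115*(-4 - 1*(-6)) = -3115*(-4 + 6) = -3115*2 = -6230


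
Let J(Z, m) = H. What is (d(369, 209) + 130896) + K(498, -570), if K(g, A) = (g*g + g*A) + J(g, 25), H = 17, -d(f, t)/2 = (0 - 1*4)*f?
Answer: 98009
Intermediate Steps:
d(f, t) = 8*f (d(f, t) = -2*(0 - 1*4)*f = -2*(0 - 4)*f = -(-8)*f = 8*f)
J(Z, m) = 17
K(g, A) = 17 + g² + A*g (K(g, A) = (g*g + g*A) + 17 = (g² + A*g) + 17 = 17 + g² + A*g)
(d(369, 209) + 130896) + K(498, -570) = (8*369 + 130896) + (17 + 498² - 570*498) = (2952 + 130896) + (17 + 248004 - 283860) = 133848 - 35839 = 98009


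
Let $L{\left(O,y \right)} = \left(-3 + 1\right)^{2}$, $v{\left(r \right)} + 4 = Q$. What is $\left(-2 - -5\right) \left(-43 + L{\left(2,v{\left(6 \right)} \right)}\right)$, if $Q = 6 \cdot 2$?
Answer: $-117$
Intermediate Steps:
$Q = 12$
$v{\left(r \right)} = 8$ ($v{\left(r \right)} = -4 + 12 = 8$)
$L{\left(O,y \right)} = 4$ ($L{\left(O,y \right)} = \left(-2\right)^{2} = 4$)
$\left(-2 - -5\right) \left(-43 + L{\left(2,v{\left(6 \right)} \right)}\right) = \left(-2 - -5\right) \left(-43 + 4\right) = \left(-2 + 5\right) \left(-39\right) = 3 \left(-39\right) = -117$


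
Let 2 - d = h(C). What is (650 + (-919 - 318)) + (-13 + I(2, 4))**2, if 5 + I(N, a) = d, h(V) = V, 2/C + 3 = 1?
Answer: -362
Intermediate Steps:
C = -1 (C = 2/(-3 + 1) = 2/(-2) = 2*(-1/2) = -1)
d = 3 (d = 2 - 1*(-1) = 2 + 1 = 3)
I(N, a) = -2 (I(N, a) = -5 + 3 = -2)
(650 + (-919 - 318)) + (-13 + I(2, 4))**2 = (650 + (-919 - 318)) + (-13 - 2)**2 = (650 - 1237) + (-15)**2 = -587 + 225 = -362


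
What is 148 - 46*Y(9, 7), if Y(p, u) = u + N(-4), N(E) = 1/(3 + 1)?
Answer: -371/2 ≈ -185.50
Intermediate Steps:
N(E) = 1/4
Y(p, u) = 1/4 + u (Y(p, u) = u + 1/4 = 1/4 + u)
148 - 46*Y(9, 7) = 148 - 46*(1/4 + 7) = 148 - 46*29/4 = 148 - 667/2 = -371/2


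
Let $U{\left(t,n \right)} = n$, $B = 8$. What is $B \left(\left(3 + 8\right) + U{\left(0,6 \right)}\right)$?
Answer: $136$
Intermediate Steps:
$B \left(\left(3 + 8\right) + U{\left(0,6 \right)}\right) = 8 \left(\left(3 + 8\right) + 6\right) = 8 \left(11 + 6\right) = 8 \cdot 17 = 136$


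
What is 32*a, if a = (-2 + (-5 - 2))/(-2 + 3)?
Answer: -288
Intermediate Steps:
a = -9 (a = (-2 - 7)/1 = -9*1 = -9)
32*a = 32*(-9) = -288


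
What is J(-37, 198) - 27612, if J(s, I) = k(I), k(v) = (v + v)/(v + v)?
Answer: -27611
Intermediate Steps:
k(v) = 1 (k(v) = (2*v)/((2*v)) = (2*v)*(1/(2*v)) = 1)
J(s, I) = 1
J(-37, 198) - 27612 = 1 - 27612 = -27611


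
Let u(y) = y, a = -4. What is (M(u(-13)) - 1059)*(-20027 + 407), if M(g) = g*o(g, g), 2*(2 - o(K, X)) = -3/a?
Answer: 42384105/2 ≈ 2.1192e+7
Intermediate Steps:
o(K, X) = 13/8 (o(K, X) = 2 - (-3)/(2*(-4)) = 2 - (-3)*(-1)/(2*4) = 2 - ½*¾ = 2 - 3/8 = 13/8)
M(g) = 13*g/8 (M(g) = g*(13/8) = 13*g/8)
(M(u(-13)) - 1059)*(-20027 + 407) = ((13/8)*(-13) - 1059)*(-20027 + 407) = (-169/8 - 1059)*(-19620) = -8641/8*(-19620) = 42384105/2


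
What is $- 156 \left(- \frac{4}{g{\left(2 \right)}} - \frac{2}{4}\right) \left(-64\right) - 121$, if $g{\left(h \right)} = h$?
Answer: $-25081$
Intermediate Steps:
$- 156 \left(- \frac{4}{g{\left(2 \right)}} - \frac{2}{4}\right) \left(-64\right) - 121 = - 156 \left(- \frac{4}{2} - \frac{2}{4}\right) \left(-64\right) - 121 = - 156 \left(\left(-4\right) \frac{1}{2} - \frac{1}{2}\right) \left(-64\right) - 121 = - 156 \left(-2 - \frac{1}{2}\right) \left(-64\right) - 121 = - 156 \left(\left(- \frac{5}{2}\right) \left(-64\right)\right) - 121 = \left(-156\right) 160 - 121 = -24960 - 121 = -25081$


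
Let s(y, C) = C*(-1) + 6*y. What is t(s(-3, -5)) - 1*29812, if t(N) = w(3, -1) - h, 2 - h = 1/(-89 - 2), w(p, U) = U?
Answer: -2713166/91 ≈ -29815.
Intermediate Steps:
h = 183/91 (h = 2 - 1/(-89 - 2) = 2 - 1/(-91) = 2 - 1*(-1/91) = 2 + 1/91 = 183/91 ≈ 2.0110)
s(y, C) = -C + 6*y
t(N) = -274/91 (t(N) = -1 - 1*183/91 = -1 - 183/91 = -274/91)
t(s(-3, -5)) - 1*29812 = -274/91 - 1*29812 = -274/91 - 29812 = -2713166/91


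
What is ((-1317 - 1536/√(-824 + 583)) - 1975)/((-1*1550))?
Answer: 1646/775 - 768*I*√241/186775 ≈ 2.1239 - 0.063834*I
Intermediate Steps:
((-1317 - 1536/√(-824 + 583)) - 1975)/((-1*1550)) = ((-1317 - 1536*(-I*√241/241)) - 1975)/(-1550) = ((-1317 - 1536*(-I*√241/241)) - 1975)*(-1/1550) = ((-1317 - (-1536)*I*√241/241) - 1975)*(-1/1550) = ((-1317 + 1536*I*√241/241) - 1975)*(-1/1550) = (-3292 + 1536*I*√241/241)*(-1/1550) = 1646/775 - 768*I*√241/186775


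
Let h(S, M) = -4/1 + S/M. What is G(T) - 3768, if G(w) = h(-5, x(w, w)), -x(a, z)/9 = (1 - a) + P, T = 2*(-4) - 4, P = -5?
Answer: -271579/72 ≈ -3771.9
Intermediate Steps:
T = -12 (T = -8 - 4 = -12)
x(a, z) = 36 + 9*a (x(a, z) = -9*((1 - a) - 5) = -9*(-4 - a) = 36 + 9*a)
h(S, M) = -4 + S/M (h(S, M) = -4*1 + S/M = -4 + S/M)
G(w) = -4 - 5/(36 + 9*w)
G(T) - 3768 = (-149 - 36*(-12))/(9*(4 - 12)) - 3768 = (⅑)*(-149 + 432)/(-8) - 3768 = (⅑)*(-⅛)*283 - 3768 = -283/72 - 3768 = -271579/72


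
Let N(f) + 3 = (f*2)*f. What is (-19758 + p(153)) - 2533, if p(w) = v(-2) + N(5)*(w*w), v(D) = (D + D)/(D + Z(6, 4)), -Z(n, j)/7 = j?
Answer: 16168982/15 ≈ 1.0779e+6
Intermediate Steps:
N(f) = -3 + 2*f**2 (N(f) = -3 + (f*2)*f = -3 + (2*f)*f = -3 + 2*f**2)
Z(n, j) = -7*j
v(D) = 2*D/(-28 + D) (v(D) = (D + D)/(D - 7*4) = (2*D)/(D - 28) = (2*D)/(-28 + D) = 2*D/(-28 + D))
p(w) = 2/15 + 47*w**2 (p(w) = 2*(-2)/(-28 - 2) + (-3 + 2*5**2)*(w*w) = 2*(-2)/(-30) + (-3 + 2*25)*w**2 = 2*(-2)*(-1/30) + (-3 + 50)*w**2 = 2/15 + 47*w**2)
(-19758 + p(153)) - 2533 = (-19758 + (2/15 + 47*153**2)) - 2533 = (-19758 + (2/15 + 47*23409)) - 2533 = (-19758 + (2/15 + 1100223)) - 2533 = (-19758 + 16503347/15) - 2533 = 16206977/15 - 2533 = 16168982/15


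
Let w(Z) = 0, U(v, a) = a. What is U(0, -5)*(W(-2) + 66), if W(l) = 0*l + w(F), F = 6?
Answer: -330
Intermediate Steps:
W(l) = 0 (W(l) = 0*l + 0 = 0 + 0 = 0)
U(0, -5)*(W(-2) + 66) = -5*(0 + 66) = -5*66 = -330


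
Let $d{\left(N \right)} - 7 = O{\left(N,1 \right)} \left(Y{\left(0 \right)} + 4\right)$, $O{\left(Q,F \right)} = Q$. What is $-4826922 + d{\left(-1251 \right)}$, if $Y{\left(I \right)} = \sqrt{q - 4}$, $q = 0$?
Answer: $-4831919 - 2502 i \approx -4.8319 \cdot 10^{6} - 2502.0 i$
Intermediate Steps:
$Y{\left(I \right)} = 2 i$ ($Y{\left(I \right)} = \sqrt{0 - 4} = \sqrt{-4} = 2 i$)
$d{\left(N \right)} = 7 + N \left(4 + 2 i\right)$ ($d{\left(N \right)} = 7 + N \left(2 i + 4\right) = 7 + N \left(4 + 2 i\right)$)
$-4826922 + d{\left(-1251 \right)} = -4826922 + \left(7 + 2 \left(-1251\right) \left(2 + i\right)\right) = -4826922 - \left(4997 + 2502 i\right) = -4831919 - 2502 i$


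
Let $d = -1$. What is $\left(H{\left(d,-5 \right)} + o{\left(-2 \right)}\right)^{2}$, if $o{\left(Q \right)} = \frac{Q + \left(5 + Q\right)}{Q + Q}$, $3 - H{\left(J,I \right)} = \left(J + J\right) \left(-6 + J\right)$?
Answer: $\frac{2025}{16} \approx 126.56$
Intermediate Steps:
$H{\left(J,I \right)} = 3 - 2 J \left(-6 + J\right)$ ($H{\left(J,I \right)} = 3 - \left(J + J\right) \left(-6 + J\right) = 3 - 2 J \left(-6 + J\right)$)
$o{\left(Q \right)} = \frac{5 + 2 Q}{2 Q}$
$\left(H{\left(d,-5 \right)} + o{\left(-2 \right)}\right)^{2} = \left(\left(3 - 2 \left(-1\right)^{2} + 12 \left(-1\right)\right) + \frac{\frac{5}{2} - 2}{-2}\right)^{2} = \left(\left(3 - 2 - 12\right) - \frac{1}{4}\right)^{2} = \left(-11 - \frac{1}{4}\right)^{2} = \left(- \frac{45}{4}\right)^{2} = \frac{2025}{16}$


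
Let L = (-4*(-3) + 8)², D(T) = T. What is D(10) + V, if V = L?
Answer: 410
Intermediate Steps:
L = 400 (L = (12 + 8)² = 20² = 400)
V = 400
D(10) + V = 10 + 400 = 410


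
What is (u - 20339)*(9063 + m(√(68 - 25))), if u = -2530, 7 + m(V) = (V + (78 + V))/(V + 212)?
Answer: -344424000382/1663 - 293062*√43/1663 ≈ -2.0711e+8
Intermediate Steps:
m(V) = -7 + (78 + 2*V)/(212 + V) (m(V) = -7 + (V + (78 + V))/(V + 212) = -7 + (78 + 2*V)/(212 + V))
(u - 20339)*(9063 + m(√(68 - 25))) = (-2530 - 20339)*(9063 + (-1406 - 5*√(68 - 25))/(212 + √(68 - 25))) = -22869*(9063 + (-1406 - 5*√43)/(212 + √43)) = -207261747 - 22869*(-1406 - 5*√43)/(212 + √43)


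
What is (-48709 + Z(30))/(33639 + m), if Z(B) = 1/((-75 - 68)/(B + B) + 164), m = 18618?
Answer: -472331113/506736129 ≈ -0.93211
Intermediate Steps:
Z(B) = 1/(164 - 143/(2*B)) (Z(B) = 1/(-143*1/(2*B) + 164) = 1/(-143/(2*B) + 164) = 1/(164 - 143/(2*B)))
(-48709 + Z(30))/(33639 + m) = (-48709 + 2*30/(-143 + 328*30))/(33639 + 18618) = (-48709 + 2*30/(-143 + 9840))/52257 = (-48709 + 2*30/9697)*(1/52257) = (-48709 + 2*30*(1/9697))*(1/52257) = (-48709 + 60/9697)*(1/52257) = -472331113/9697*1/52257 = -472331113/506736129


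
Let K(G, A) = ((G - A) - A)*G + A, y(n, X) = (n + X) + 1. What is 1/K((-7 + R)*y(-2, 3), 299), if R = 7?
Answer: 1/299 ≈ 0.0033445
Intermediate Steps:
y(n, X) = 1 + X + n (y(n, X) = (X + n) + 1 = 1 + X + n)
K(G, A) = A + G*(G - 2*A) (K(G, A) = (G - 2*A)*G + A = G*(G - 2*A) + A = A + G*(G - 2*A))
1/K((-7 + R)*y(-2, 3), 299) = 1/(299 + ((-7 + 7)*(1 + 3 - 2))² - 2*299*(-7 + 7)*(1 + 3 - 2)) = 1/(299 + (0*2)² - 2*299*0*2) = 1/(299 + 0² - 2*299*0) = 1/(299 + 0 + 0) = 1/299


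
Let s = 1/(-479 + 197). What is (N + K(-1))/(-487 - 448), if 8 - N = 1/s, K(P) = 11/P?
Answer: -279/935 ≈ -0.29840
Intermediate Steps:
s = -1/282 (s = 1/(-282) = -1/282 ≈ -0.0035461)
N = 290 (N = 8 - 1/(-1/282) = 8 - 1*(-282) = 8 + 282 = 290)
(N + K(-1))/(-487 - 448) = (290 + 11/(-1))/(-487 - 448) = (290 + 11*(-1))/(-935) = (290 - 11)*(-1/935) = 279*(-1/935) = -279/935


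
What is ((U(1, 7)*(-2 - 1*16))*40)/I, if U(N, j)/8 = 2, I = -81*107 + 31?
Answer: 2880/2159 ≈ 1.3340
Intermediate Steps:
I = -8636 (I = -8667 + 31 = -8636)
U(N, j) = 16 (U(N, j) = 8*2 = 16)
((U(1, 7)*(-2 - 1*16))*40)/I = ((16*(-2 - 1*16))*40)/(-8636) = ((16*(-2 - 16))*40)*(-1/8636) = ((16*(-18))*40)*(-1/8636) = -288*40*(-1/8636) = -11520*(-1/8636) = 2880/2159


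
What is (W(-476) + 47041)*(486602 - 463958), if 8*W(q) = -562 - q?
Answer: 1064952981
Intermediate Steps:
W(q) = -281/4 - q/8 (W(q) = (-562 - q)/8 = -281/4 - q/8)
(W(-476) + 47041)*(486602 - 463958) = ((-281/4 - ⅛*(-476)) + 47041)*(486602 - 463958) = ((-281/4 + 119/2) + 47041)*22644 = (-43/4 + 47041)*22644 = (188121/4)*22644 = 1064952981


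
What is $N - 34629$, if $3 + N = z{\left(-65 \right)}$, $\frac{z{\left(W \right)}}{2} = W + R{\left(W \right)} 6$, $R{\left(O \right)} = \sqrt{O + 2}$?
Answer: $-34762 + 36 i \sqrt{7} \approx -34762.0 + 95.247 i$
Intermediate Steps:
$R{\left(O \right)} = \sqrt{2 + O}$
$z{\left(W \right)} = 2 W + 12 \sqrt{2 + W}$ ($z{\left(W \right)} = 2 \left(W + \sqrt{2 + W} 6\right) = 2 \left(W + 6 \sqrt{2 + W}\right) = 2 W + 12 \sqrt{2 + W}$)
$N = -133 + 36 i \sqrt{7}$ ($N = -3 + \left(2 \left(-65\right) + 12 \sqrt{2 - 65}\right) = -3 - \left(130 - 12 \sqrt{-63}\right) = -3 - \left(130 - 12 \cdot 3 i \sqrt{7}\right) = -3 - \left(130 - 36 i \sqrt{7}\right) = -133 + 36 i \sqrt{7} \approx -133.0 + 95.247 i$)
$N - 34629 = \left(-133 + 36 i \sqrt{7}\right) - 34629 = -34762 + 36 i \sqrt{7}$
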